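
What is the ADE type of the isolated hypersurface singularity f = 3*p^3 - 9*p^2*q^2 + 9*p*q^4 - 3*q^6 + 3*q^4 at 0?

The Hessian of f at 0 has rank 0. Corank 2; j^3 = 3*p^3 is a perfect cube, so E-series; the 4-jet and mu = 6 give E_6.

E_6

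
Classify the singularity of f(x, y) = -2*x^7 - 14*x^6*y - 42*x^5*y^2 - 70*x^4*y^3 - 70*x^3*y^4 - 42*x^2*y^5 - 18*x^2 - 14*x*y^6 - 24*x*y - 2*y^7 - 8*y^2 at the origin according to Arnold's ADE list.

The Hessian of f at 0 is [[-36, -24], [-24, -16]] with rank 1, so corank 1. A Groebner basis of the Jacobian ideal J(f) in C{x,y} is {y^6, x + 2*y/3}; counting standard monomials gives mu = 6. Corank 1: A-series; mu = 6 gives A_6.

A_6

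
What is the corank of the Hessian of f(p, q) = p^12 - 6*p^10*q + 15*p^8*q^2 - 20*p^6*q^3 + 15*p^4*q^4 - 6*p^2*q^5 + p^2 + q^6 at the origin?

1

Hessian at 0 has rank 1.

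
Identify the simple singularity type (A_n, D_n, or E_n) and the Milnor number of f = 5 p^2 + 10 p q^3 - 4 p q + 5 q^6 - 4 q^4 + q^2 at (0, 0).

Type A_{1}, Milnor number mu = 1.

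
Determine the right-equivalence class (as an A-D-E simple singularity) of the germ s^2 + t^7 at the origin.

A6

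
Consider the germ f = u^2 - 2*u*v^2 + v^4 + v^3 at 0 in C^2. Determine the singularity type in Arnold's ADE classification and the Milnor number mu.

The Hessian of f at 0 has rank 1. Corank 1: A-series; mu = 2 gives A_2.

Type A2, Milnor number mu = 2.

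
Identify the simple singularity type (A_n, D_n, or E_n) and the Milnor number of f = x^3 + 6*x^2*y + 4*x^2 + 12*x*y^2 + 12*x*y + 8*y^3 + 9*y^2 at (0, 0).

Type A_{2}, Milnor number mu = 2.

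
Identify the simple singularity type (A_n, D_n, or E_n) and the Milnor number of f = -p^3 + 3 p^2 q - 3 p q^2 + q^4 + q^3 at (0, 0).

Type E6, Milnor number mu = 6.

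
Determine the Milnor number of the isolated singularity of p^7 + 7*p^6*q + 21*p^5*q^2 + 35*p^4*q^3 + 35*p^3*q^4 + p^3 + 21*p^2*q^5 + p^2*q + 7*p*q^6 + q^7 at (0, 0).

The Hessian of f at 0 has rank 0. Corank 2; j^3 = p^2*(p + q) has shape L^2 M (L != M), so D-series; mu = 8 gives D_8.

8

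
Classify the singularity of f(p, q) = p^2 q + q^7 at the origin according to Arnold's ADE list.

The Hessian of f at 0 has rank 0. Corank 2; j^3 = p^2*q has shape L^2 M (L != M), so D-series; mu = 8 gives D_8.

D_{8}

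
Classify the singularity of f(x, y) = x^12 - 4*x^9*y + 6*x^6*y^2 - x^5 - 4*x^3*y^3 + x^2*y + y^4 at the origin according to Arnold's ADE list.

The Hessian of f at 0 has rank 0. Corank 2; j^3 = x^2*y has shape L^2 M (L != M), so D-series; mu = 5 gives D_5.

D_5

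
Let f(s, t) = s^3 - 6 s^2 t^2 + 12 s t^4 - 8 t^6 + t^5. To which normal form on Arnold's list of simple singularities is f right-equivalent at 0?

The Hessian of f at 0 has rank 0. Corank 2; j^3 = s^3 is a perfect cube, so E-series; the 5-jet and mu = 8 give E_8.

E_{8}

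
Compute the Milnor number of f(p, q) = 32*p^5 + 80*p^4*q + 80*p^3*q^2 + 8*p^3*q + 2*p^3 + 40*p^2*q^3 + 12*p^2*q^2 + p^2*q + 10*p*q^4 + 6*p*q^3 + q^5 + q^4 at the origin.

The Hessian of f at 0 is [[0, 0], [0, 0]] with rank 0, so corank 2. A Groebner basis of the Jacobian ideal J(f) in C{p,q} is {p*q^2, -p*q/9 + q^3, p^2 + 4*p*q/9}; counting standard monomials gives mu = 5. Corank 2; j^3 = p^2*(2*p + q) has shape L^2 M (L != M), so D-series; mu = 5 gives D_5.

5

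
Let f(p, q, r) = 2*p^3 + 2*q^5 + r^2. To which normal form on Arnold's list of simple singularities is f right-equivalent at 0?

E_8

The Hessian of f at 0 is [[0, 0, 0], [0, 0, 0], [0, 0, 2]] with rank 1, so corank 2. A Groebner basis of the Jacobian ideal J(f) in C{p,q,r} is {q^4, p^2, r}; counting standard monomials gives mu = 8. Corank 2; j^3 = 2*p^3 is a perfect cube, so E-series; the 5-jet and mu = 8 give E_8.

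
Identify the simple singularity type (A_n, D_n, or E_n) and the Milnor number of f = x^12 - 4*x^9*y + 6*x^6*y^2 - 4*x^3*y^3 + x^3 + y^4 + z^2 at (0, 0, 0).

Type E_{6}, Milnor number mu = 6.

The Hessian of f at 0 is [[0, 0, 0], [0, 0, 0], [0, 0, 2]] with rank 1, so corank 2. A Groebner basis of the Jacobian ideal J(f) in C{x,y,z} is {y^3, x^2, z}; counting standard monomials gives mu = 6. Corank 2; j^3 = x^3 is a perfect cube, so E-series; the 4-jet and mu = 6 give E_6.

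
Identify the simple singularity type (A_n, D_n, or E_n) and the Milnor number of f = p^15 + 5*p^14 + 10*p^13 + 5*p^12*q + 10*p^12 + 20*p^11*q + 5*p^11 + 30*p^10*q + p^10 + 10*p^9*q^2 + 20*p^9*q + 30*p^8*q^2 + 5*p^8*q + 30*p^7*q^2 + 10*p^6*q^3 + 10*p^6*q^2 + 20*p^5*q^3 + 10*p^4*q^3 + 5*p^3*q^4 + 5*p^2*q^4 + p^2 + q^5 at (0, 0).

Type A_{4}, Milnor number mu = 4.

The Hessian of f at 0 has rank 1. Corank 1: A-series; mu = 4 gives A_4.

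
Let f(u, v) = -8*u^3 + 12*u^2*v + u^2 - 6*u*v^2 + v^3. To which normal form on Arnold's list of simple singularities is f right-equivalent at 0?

A_2

The Hessian of f at 0 has rank 1. Corank 1: A-series; mu = 2 gives A_2.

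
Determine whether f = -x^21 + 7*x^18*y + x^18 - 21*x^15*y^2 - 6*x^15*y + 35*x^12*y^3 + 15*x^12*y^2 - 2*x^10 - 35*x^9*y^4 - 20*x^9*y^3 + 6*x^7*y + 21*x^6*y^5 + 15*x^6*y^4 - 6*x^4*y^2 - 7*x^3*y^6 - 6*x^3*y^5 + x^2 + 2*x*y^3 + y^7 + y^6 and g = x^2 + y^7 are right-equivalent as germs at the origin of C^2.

The Hessian of f at 0 has rank 1. Corank 1: A-series; mu = 6 gives A_6. The Hessian of g at 0 has rank 1. Corank 1: A-series; mu = 6 gives A_6. Both have type A_6, hence right-equivalent.

Yes.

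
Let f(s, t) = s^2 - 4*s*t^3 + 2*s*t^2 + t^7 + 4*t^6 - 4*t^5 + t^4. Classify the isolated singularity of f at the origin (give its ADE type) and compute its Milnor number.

Type A_6, Milnor number mu = 6.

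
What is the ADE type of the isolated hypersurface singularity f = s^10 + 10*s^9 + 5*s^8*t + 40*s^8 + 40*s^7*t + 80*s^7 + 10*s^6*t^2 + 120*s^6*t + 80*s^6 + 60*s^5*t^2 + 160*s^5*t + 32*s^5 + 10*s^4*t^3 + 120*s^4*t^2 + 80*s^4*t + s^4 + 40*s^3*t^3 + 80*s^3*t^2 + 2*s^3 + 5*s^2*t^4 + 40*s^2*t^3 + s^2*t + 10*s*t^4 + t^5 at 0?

D6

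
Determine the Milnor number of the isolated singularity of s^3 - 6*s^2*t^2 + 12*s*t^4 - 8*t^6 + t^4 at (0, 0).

The Hessian of f at 0 has rank 0. Corank 2; j^3 = s^3 is a perfect cube, so E-series; the 4-jet and mu = 6 give E_6.

6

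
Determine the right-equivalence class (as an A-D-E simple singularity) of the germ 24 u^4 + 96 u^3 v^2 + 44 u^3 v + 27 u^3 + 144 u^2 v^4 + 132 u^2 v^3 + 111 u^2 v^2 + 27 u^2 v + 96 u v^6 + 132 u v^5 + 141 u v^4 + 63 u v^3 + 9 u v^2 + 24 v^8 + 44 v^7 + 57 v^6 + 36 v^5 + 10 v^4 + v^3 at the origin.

E7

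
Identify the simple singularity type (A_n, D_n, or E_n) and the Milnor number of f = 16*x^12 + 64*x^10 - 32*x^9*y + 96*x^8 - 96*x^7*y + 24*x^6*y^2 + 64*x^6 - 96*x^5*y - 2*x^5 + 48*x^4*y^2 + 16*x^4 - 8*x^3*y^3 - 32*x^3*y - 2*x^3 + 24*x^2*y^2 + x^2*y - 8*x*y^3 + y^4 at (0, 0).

Type D5, Milnor number mu = 5.

The Hessian of f at 0 is [[0, 0], [0, 0]] with rank 0, so corank 2. A Groebner basis of the Jacobian ideal J(f) in C{x,y} is {x*y^2, x*y/8 + y^3, x^2 - x*y/2}; counting standard monomials gives mu = 5. Corank 2; j^3 = -x^2*(2*x - y) has shape L^2 M (L != M), so D-series; mu = 5 gives D_5.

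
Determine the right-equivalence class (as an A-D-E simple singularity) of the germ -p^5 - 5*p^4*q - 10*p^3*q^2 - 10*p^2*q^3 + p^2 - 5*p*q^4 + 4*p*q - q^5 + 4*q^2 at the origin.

A_4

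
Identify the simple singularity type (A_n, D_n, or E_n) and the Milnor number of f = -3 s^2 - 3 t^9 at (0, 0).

The Hessian of f at 0 is [[-6, 0], [0, 0]] with rank 1, so corank 1. A Groebner basis of the Jacobian ideal J(f) in C{s,t} is {t^8, s}; counting standard monomials gives mu = 8. Corank 1: A-series; mu = 8 gives A_8.

Type A_{8}, Milnor number mu = 8.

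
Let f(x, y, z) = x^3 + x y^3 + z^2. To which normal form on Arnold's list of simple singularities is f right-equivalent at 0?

The Hessian of f at 0 is [[0, 0, 0], [0, 0, 0], [0, 0, 2]] with rank 1, so corank 2. A Groebner basis of the Jacobian ideal J(f) in C{x,y,z} is {x^3, x*y^2, 3*x^2 + y^3, z}; counting standard monomials gives mu = 7. Corank 2; j^3 = x^3 is a perfect cube, so E-series; the 4-jet and mu = 7 give E_7.

E_{7}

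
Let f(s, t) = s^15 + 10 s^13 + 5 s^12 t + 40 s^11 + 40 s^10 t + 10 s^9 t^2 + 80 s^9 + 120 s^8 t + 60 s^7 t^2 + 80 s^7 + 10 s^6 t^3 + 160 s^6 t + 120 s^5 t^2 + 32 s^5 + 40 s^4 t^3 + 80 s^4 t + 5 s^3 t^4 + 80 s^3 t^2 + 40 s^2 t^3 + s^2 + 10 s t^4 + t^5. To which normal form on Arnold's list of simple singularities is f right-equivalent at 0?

A_{4}

The Hessian of f at 0 is [[2, 0], [0, 0]] with rank 1, so corank 1. A Groebner basis of the Jacobian ideal J(f) in C{s,t} is {t^4, s}; counting standard monomials gives mu = 4. Corank 1: A-series; mu = 4 gives A_4.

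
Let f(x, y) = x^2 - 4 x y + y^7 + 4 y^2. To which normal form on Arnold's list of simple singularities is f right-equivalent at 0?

The Hessian of f at 0 has rank 1. Corank 1: A-series; mu = 6 gives A_6.

A6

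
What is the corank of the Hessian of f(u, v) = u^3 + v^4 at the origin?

2

Hessian at 0 has rank 0.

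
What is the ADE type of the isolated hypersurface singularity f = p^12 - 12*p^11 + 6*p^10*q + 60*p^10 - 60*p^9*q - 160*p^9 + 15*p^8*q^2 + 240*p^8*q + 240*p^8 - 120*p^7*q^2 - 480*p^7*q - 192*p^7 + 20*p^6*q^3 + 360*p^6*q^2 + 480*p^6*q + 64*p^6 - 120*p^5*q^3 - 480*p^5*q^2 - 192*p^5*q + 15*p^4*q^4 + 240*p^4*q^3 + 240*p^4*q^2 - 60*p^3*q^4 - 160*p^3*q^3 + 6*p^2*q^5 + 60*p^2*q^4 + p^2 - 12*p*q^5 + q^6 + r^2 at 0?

The Hessian of f at 0 has rank 2. Corank 1: A-series; mu = 5 gives A_5.

A5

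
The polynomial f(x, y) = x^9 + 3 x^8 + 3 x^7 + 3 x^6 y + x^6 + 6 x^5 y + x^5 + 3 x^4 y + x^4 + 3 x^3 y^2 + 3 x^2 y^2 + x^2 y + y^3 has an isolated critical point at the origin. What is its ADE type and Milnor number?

Type D_4, Milnor number mu = 4.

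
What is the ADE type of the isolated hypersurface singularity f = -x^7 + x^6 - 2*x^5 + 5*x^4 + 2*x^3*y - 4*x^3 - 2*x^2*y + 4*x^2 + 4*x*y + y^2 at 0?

The Hessian of f at 0 has rank 1. Corank 1: A-series; mu = 6 gives A_6.

A6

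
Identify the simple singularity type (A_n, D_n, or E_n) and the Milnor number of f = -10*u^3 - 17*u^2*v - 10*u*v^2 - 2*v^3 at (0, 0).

The Hessian of f at 0 has rank 0. Corank 2; j^3 = -(2*u + v)*(5*u^2 + 6*u*v + 2*v^2) splits into three distinct lines over C (the quadratic factor has nonzero discriminant), so D_4.

Type D_{4}, Milnor number mu = 4.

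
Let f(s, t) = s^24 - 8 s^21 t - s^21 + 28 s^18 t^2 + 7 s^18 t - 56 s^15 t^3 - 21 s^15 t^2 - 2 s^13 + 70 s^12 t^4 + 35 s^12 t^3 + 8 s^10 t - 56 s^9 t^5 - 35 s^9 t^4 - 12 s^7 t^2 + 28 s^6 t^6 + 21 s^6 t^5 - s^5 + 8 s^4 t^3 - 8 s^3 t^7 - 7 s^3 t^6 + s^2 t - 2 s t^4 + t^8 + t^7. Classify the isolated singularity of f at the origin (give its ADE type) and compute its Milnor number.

The Hessian of f at 0 is [[0, 0], [0, 0]] with rank 0, so corank 2. A Groebner basis of the Jacobian ideal J(f) in C{s,t} is {s^2*t^2, -8*s^2*t - s^2 + s*t^3, -s*t + t^4, s^3}; counting standard monomials gives mu = 9. Corank 2; j^3 = s^2*t has shape L^2 M (L != M), so D-series; mu = 9 gives D_9.

Type D_9, Milnor number mu = 9.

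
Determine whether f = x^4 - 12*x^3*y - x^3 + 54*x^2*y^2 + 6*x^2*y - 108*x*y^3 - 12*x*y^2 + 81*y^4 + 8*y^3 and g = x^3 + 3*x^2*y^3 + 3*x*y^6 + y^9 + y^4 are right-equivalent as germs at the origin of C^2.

Yes.

The Hessian of f at 0 is [[0, 0], [0, 0]] with rank 0, so corank 2. A Groebner basis of the Jacobian ideal J(f) in C{x,y} is {y^4, x*y^2 - 7*y^3/3, x^2 - 4*x*y + 4*y^2}; counting standard monomials gives mu = 6. Corank 2; j^3 = -(x - 2*y)^3 is a perfect cube, so E-series; the 4-jet and mu = 6 give E_6. The Hessian of g at 0 is [[0, 0], [0, 0]] with rank 0, so corank 2. A Groebner basis of the Jacobian ideal J(g) in C{x,y} is {y^3, x^2}; counting standard monomials gives mu = 6. Corank 2; j^3 = x^3 is a perfect cube, so E-series; the 4-jet and mu = 6 give E_6. Both have type E_6, hence right-equivalent.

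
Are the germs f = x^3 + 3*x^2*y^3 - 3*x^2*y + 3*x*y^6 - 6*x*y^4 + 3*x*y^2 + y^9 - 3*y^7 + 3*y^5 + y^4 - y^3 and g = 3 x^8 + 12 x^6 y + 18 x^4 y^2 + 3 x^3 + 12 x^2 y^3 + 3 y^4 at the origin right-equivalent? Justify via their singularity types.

Yes.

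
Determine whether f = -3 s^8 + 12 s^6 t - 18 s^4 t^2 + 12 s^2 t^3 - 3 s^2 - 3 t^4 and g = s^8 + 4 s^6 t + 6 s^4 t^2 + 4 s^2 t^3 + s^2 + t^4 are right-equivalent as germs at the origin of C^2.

The Hessian of f at 0 has rank 1. Corank 1: A-series; mu = 3 gives A_3. The Hessian of g at 0 has rank 1. Corank 1: A-series; mu = 3 gives A_3. Both have type A_3, hence right-equivalent.

Yes.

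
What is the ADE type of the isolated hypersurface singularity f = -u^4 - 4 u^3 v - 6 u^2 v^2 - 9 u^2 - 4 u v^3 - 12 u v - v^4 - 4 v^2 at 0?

A_{3}

The Hessian of f at 0 has rank 1. Corank 1: A-series; mu = 3 gives A_3.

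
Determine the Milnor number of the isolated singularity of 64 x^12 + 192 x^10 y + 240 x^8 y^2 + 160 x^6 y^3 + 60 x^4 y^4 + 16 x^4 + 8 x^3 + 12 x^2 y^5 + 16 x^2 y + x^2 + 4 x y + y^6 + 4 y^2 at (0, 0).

5

The Hessian of f at 0 has rank 1. Corank 1: A-series; mu = 5 gives A_5.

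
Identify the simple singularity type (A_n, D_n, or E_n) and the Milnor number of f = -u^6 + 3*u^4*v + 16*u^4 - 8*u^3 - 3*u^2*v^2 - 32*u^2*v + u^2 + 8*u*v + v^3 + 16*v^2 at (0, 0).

Type A_2, Milnor number mu = 2.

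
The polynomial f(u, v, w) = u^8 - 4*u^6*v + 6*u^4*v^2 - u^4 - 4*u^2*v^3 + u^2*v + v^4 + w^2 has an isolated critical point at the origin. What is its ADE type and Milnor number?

Type D_{5}, Milnor number mu = 5.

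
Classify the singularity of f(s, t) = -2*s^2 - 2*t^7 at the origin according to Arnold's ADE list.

A_6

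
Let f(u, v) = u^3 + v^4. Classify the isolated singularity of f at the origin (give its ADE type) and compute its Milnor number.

Type E_{6}, Milnor number mu = 6.

The Hessian of f at 0 is [[0, 0], [0, 0]] with rank 0, so corank 2. A Groebner basis of the Jacobian ideal J(f) in C{u,v} is {v^3, u^2}; counting standard monomials gives mu = 6. Corank 2; j^3 = u^3 is a perfect cube, so E-series; the 4-jet and mu = 6 give E_6.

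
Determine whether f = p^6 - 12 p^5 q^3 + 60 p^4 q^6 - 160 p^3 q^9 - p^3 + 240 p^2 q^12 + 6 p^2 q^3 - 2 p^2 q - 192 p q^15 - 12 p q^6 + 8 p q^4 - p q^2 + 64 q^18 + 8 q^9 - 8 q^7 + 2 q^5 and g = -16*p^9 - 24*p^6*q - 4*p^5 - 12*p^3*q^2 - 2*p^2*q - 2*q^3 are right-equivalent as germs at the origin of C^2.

No.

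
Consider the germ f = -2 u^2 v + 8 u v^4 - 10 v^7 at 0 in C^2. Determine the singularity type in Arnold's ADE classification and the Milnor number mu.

Type D8, Milnor number mu = 8.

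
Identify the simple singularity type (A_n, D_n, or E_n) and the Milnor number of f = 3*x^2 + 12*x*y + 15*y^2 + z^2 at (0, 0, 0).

The Hessian of f at 0 has rank 3. Corank 0: nondegenerate Morse point, so A_1.

Type A1, Milnor number mu = 1.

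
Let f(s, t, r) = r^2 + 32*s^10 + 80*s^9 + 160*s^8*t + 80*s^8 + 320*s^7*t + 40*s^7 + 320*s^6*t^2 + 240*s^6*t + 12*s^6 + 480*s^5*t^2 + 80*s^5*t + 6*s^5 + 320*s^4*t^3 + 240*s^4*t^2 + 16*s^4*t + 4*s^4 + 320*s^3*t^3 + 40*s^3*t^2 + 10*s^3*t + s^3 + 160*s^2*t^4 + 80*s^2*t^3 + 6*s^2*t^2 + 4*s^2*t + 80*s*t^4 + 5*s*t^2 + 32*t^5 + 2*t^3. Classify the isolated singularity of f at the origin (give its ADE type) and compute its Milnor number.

The Hessian of f at 0 is [[0, 0, 0], [0, 0, 0], [0, 0, 2]] with rank 1, so corank 2. A Groebner basis of the Jacobian ideal J(f) in C{s,t,r} is {s^3 - 3*s^2/2 - 4*s*t - 5*t^2/2, s^2*t + 5*s^2/4 + 7*s*t/2 + 9*t^2/4, -s^2 + s*t^2 - 3*s*t - 2*t^2, 3*s^2/4 + 5*s*t/2 + t^3 + 7*t^2/4, r}; counting standard monomials gives mu = 6. Corank 2; j^3 = (s + t)^2*(s + 2*t) has shape L^2 M (L != M), so D-series; mu = 6 gives D_6.

Type D_{6}, Milnor number mu = 6.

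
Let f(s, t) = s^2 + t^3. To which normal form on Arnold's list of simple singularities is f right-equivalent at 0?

A_2

The Hessian of f at 0 is [[2, 0], [0, 0]] with rank 1, so corank 1. A Groebner basis of the Jacobian ideal J(f) in C{s,t} is {t^2, s}; counting standard monomials gives mu = 2. Corank 1: A-series; mu = 2 gives A_2.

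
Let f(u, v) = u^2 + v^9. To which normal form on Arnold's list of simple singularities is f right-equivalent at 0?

The Hessian of f at 0 has rank 1. Corank 1: A-series; mu = 8 gives A_8.

A8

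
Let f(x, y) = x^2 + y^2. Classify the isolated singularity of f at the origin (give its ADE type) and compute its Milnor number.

The Hessian of f at 0 has rank 2. Corank 0: nondegenerate Morse point, so A_1.

Type A_1, Milnor number mu = 1.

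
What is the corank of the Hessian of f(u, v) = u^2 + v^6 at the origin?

Hessian at 0 has rank 1.

1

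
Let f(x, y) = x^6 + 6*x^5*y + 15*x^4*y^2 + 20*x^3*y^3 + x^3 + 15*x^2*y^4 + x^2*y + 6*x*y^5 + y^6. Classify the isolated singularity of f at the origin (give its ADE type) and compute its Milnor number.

Type D_{7}, Milnor number mu = 7.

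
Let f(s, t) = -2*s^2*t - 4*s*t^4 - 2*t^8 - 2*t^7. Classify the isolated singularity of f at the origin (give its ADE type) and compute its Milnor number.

The Hessian of f at 0 has rank 0. Corank 2; j^3 = -2*s^2*t has shape L^2 M (L != M), so D-series; mu = 9 gives D_9.

Type D_{9}, Milnor number mu = 9.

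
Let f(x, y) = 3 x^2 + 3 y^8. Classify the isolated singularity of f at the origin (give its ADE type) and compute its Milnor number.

Type A7, Milnor number mu = 7.

The Hessian of f at 0 is [[6, 0], [0, 0]] with rank 1, so corank 1. A Groebner basis of the Jacobian ideal J(f) in C{x,y} is {y^7, x}; counting standard monomials gives mu = 7. Corank 1: A-series; mu = 7 gives A_7.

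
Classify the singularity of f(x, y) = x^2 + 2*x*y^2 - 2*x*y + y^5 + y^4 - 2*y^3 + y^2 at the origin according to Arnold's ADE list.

The Hessian of f at 0 is [[2, -2], [-2, 2]] with rank 1, so corank 1. A Groebner basis of the Jacobian ideal J(f) in C{x,y} is {x^2 - 2*x*y - x + y, x + y^2 - y}; counting standard monomials gives mu = 4. Corank 1: A-series; mu = 4 gives A_4.

A_4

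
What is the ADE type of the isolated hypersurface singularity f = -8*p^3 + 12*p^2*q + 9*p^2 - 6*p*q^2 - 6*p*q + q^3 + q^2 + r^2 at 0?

The Hessian of f at 0 is [[18, -6, 0], [-6, 2, 0], [0, 0, 2]] with rank 2, so corank 1. A Groebner basis of the Jacobian ideal J(f) in C{p,q,r} is {q^2, p - q/3, r}; counting standard monomials gives mu = 2. Corank 1: A-series; mu = 2 gives A_2.

A_{2}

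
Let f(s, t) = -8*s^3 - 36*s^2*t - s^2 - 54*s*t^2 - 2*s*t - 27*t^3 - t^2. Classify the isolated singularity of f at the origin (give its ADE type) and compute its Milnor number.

Type A2, Milnor number mu = 2.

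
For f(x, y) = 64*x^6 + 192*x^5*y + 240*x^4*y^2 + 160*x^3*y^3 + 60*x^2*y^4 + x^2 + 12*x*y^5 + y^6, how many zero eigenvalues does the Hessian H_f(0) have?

Hessian at 0 has rank 1.

1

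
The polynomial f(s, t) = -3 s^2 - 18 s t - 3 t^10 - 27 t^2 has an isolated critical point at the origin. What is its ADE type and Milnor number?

Type A_9, Milnor number mu = 9.

The Hessian of f at 0 has rank 1. Corank 1: A-series; mu = 9 gives A_9.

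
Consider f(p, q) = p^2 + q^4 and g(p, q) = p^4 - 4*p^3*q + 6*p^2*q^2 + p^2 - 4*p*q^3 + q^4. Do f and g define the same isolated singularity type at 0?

Yes.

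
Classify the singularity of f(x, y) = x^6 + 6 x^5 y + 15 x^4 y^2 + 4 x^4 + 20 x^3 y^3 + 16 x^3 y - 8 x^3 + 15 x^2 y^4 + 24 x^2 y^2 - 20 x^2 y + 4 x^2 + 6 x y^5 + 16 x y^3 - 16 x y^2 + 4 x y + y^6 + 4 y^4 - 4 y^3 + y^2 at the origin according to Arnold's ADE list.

A_5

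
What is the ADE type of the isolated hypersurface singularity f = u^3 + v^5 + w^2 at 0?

E8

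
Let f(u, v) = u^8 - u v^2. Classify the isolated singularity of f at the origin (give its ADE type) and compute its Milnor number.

Type D_9, Milnor number mu = 9.

The Hessian of f at 0 has rank 0. Corank 2; j^3 = -u*v^2 has shape L^2 M (L != M), so D-series; mu = 9 gives D_9.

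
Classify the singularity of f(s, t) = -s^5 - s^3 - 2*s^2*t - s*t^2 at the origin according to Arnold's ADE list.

The Hessian of f at 0 has rank 0. Corank 2; j^3 = -s*(s + t)^2 has shape L^2 M (L != M), so D-series; mu = 6 gives D_6.

D_6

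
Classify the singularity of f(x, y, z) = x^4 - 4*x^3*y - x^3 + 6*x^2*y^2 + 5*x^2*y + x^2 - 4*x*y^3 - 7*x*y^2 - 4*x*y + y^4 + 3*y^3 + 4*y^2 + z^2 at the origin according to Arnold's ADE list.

A2

The Hessian of f at 0 is [[2, -4, 0], [-4, 8, 0], [0, 0, 2]] with rank 2, so corank 1. A Groebner basis of the Jacobian ideal J(f) in C{x,y,z} is {y^2, x - 2*y, z}; counting standard monomials gives mu = 2. Corank 1: A-series; mu = 2 gives A_2.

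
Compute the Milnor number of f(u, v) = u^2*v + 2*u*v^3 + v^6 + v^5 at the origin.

The Hessian of f at 0 has rank 0. Corank 2; j^3 = u^2*v has shape L^2 M (L != M), so D-series; mu = 7 gives D_7.

7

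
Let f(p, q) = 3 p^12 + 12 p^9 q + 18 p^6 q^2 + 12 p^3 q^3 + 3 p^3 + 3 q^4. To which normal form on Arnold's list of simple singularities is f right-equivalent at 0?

E_6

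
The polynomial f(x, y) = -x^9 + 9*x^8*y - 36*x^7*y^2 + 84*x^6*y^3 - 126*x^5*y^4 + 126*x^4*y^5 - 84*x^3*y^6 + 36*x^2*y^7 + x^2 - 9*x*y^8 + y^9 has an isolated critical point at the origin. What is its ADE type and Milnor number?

Type A_{8}, Milnor number mu = 8.

The Hessian of f at 0 has rank 1. Corank 1: A-series; mu = 8 gives A_8.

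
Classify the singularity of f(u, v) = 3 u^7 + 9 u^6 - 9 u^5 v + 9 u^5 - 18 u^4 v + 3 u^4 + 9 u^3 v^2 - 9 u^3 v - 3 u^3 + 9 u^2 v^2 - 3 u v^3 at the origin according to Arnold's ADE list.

The Hessian of f at 0 is [[0, 0], [0, 0]] with rank 0, so corank 2. A Groebner basis of the Jacobian ideal J(f) in C{u,v} is {3*u^2 + v^4 + v^3, u^3, u^2*v - u^2 - v^3/3, -2*u^2 + u*v^2 - 2*v^3/3}; counting standard monomials gives mu = 7. Corank 2; j^3 = -3*u^3 is a perfect cube, so E-series; the 4-jet and mu = 7 give E_7.

E_{7}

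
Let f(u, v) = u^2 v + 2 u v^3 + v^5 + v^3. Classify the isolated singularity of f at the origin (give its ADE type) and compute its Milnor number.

Type D4, Milnor number mu = 4.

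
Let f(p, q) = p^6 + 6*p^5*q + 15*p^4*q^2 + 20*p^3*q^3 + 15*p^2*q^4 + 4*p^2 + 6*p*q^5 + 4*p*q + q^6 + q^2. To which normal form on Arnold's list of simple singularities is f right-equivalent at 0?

A5

The Hessian of f at 0 has rank 1. Corank 1: A-series; mu = 5 gives A_5.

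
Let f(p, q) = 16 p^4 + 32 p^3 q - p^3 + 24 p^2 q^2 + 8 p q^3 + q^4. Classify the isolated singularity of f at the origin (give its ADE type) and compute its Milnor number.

The Hessian of f at 0 is [[0, 0], [0, 0]] with rank 0, so corank 2. A Groebner basis of the Jacobian ideal J(f) in C{p,q} is {q^4, p*q^2 + q^3/6, p^2}; counting standard monomials gives mu = 6. Corank 2; j^3 = -p^3 is a perfect cube, so E-series; the 4-jet and mu = 6 give E_6.

Type E_{6}, Milnor number mu = 6.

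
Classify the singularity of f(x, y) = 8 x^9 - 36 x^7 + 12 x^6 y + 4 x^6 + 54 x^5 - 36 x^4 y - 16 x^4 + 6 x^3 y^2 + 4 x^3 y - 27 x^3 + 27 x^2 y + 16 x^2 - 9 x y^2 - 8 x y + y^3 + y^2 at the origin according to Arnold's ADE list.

The Hessian of f at 0 is [[32, -8], [-8, 2]] with rank 1, so corank 1. A Groebner basis of the Jacobian ideal J(f) in C{x,y} is {y^2, x - y/4}; counting standard monomials gives mu = 2. Corank 1: A-series; mu = 2 gives A_2.

A2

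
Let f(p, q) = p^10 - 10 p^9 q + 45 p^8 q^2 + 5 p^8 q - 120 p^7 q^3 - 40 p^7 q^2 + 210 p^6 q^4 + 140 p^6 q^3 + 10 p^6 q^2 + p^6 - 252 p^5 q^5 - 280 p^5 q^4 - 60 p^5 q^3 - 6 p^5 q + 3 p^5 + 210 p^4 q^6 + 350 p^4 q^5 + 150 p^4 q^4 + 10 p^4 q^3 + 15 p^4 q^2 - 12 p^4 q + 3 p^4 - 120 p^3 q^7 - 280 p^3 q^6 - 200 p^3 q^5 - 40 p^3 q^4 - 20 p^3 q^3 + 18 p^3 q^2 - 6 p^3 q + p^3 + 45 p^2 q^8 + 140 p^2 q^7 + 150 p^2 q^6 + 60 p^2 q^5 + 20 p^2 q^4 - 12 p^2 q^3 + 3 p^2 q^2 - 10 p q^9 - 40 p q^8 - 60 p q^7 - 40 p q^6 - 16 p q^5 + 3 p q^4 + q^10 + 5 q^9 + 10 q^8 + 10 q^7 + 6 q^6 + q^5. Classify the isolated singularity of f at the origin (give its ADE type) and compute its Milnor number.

Type E8, Milnor number mu = 8.

The Hessian of f at 0 has rank 0. Corank 2; j^3 = p^3 is a perfect cube, so E-series; the 5-jet and mu = 8 give E_8.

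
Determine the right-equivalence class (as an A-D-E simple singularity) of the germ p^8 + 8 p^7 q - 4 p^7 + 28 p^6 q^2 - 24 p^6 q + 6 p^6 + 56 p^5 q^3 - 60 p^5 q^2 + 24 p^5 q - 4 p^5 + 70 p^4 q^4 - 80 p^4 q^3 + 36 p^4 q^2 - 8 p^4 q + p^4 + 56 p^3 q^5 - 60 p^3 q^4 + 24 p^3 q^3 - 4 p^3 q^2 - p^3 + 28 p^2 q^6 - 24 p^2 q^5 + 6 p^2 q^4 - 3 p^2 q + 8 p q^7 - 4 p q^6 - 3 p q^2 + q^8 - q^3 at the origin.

E_{6}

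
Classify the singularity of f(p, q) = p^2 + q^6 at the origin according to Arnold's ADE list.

A5

The Hessian of f at 0 has rank 1. Corank 1: A-series; mu = 5 gives A_5.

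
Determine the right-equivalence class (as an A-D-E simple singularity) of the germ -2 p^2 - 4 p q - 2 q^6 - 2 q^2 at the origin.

The Hessian of f at 0 has rank 1. Corank 1: A-series; mu = 5 gives A_5.

A_{5}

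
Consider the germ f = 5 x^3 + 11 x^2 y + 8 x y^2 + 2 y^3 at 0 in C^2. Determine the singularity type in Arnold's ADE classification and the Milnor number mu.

The Hessian of f at 0 has rank 0. Corank 2; j^3 = (x + y)*(5*x^2 + 6*x*y + 2*y^2) splits into three distinct lines over C (the quadratic factor has nonzero discriminant), so D_4.

Type D4, Milnor number mu = 4.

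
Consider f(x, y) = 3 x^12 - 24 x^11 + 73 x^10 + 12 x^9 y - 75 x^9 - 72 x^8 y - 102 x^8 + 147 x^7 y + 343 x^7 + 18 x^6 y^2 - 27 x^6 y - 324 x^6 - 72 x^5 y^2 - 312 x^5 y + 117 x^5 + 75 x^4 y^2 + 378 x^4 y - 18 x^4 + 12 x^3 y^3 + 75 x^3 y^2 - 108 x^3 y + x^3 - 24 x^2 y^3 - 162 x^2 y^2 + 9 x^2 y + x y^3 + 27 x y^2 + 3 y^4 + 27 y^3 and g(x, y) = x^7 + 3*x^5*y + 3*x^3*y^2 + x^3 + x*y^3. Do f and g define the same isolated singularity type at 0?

Yes.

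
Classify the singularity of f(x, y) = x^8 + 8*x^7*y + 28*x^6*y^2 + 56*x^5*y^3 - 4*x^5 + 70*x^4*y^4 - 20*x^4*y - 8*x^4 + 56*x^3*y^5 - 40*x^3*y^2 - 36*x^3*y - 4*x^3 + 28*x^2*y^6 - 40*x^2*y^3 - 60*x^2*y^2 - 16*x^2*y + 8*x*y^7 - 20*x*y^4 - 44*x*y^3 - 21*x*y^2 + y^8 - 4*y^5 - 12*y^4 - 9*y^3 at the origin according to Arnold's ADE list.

The Hessian of f at 0 is [[0, 0], [0, 0]] with rank 0, so corank 2. A Groebner basis of the Jacobian ideal J(f) in C{x,y} is {x^2*y^2 + 100*x^2*y - 64*x^2 + 281*x*y^2 - 180*x*y + 399*y^3/2 - 126*y^2, -86*x^2*y + 56*x^2 + x*y^3 - 240*x*y^2 + 158*x*y - 169*y^3 + 111*y^2, 72*x^2*y - 48*x^2 + 200*x*y^2 - 136*x*y + y^4 + 140*y^3 - 96*y^2, x^3 + 3*x^2*y + x^2 + 3*x*y^2 + 5*x*y/2 + y^3 + 3*y^2/2}; counting standard monomials gives mu = 9. Corank 2; j^3 = -(x + y)*(2*x + 3*y)^2 has shape L^2 M (L != M), so D-series; mu = 9 gives D_9.

D_{9}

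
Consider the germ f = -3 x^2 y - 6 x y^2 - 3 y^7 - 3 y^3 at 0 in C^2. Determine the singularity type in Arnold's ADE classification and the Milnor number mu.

Type D8, Milnor number mu = 8.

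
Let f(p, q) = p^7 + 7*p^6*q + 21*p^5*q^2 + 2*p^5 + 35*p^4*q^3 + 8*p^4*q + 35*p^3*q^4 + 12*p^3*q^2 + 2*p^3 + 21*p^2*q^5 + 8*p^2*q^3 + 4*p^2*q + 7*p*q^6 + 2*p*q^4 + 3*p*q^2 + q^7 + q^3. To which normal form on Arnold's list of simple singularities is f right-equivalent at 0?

D_4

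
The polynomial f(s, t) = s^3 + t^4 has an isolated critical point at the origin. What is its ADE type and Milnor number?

The Hessian of f at 0 is [[0, 0], [0, 0]] with rank 0, so corank 2. A Groebner basis of the Jacobian ideal J(f) in C{s,t} is {t^3, s^2}; counting standard monomials gives mu = 6. Corank 2; j^3 = s^3 is a perfect cube, so E-series; the 4-jet and mu = 6 give E_6.

Type E_6, Milnor number mu = 6.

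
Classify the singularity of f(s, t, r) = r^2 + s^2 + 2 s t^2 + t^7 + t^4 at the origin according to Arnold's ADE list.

A_6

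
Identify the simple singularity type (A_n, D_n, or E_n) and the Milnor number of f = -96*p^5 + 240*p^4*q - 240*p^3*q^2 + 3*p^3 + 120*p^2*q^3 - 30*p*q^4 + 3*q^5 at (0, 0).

The Hessian of f at 0 has rank 0. Corank 2; j^3 = 3*p^3 is a perfect cube, so E-series; the 5-jet and mu = 8 give E_8.

Type E8, Milnor number mu = 8.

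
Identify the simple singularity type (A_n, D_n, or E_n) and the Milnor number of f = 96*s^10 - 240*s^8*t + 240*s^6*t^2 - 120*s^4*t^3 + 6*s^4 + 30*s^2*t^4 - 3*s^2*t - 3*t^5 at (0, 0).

The Hessian of f at 0 has rank 0. Corank 2; j^3 = -3*s^2*t has shape L^2 M (L != M), so D-series; mu = 6 gives D_6.

Type D6, Milnor number mu = 6.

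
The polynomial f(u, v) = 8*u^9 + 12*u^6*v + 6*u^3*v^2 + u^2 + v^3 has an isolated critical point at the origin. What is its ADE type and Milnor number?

Type A_{2}, Milnor number mu = 2.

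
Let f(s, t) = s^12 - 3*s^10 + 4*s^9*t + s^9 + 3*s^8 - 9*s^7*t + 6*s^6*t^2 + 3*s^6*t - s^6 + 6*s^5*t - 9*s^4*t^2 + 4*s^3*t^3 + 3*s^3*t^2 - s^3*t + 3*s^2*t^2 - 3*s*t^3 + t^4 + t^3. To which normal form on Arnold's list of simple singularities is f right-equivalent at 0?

The Hessian of f at 0 has rank 0. Corank 2; j^3 = t^3 is a perfect cube, so E-series; the 4-jet and mu = 7 give E_7.

E_7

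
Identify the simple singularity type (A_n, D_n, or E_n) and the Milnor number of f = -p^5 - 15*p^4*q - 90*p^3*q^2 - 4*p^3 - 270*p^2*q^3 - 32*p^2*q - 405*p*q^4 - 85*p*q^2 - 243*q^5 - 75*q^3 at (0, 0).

The Hessian of f at 0 has rank 0. Corank 2; j^3 = -(p + 3*q)*(2*p + 5*q)^2 has shape L^2 M (L != M), so D-series; mu = 6 gives D_6.

Type D_6, Milnor number mu = 6.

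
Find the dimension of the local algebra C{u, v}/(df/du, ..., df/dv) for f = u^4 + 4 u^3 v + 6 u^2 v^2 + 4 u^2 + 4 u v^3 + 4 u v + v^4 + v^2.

3

The Hessian of f at 0 is [[8, 4], [4, 2]] with rank 1, so corank 1. A Groebner basis of the Jacobian ideal J(f) in C{u,v} is {v^3, u + v/2}; counting standard monomials gives mu = 3. Corank 1: A-series; mu = 3 gives A_3.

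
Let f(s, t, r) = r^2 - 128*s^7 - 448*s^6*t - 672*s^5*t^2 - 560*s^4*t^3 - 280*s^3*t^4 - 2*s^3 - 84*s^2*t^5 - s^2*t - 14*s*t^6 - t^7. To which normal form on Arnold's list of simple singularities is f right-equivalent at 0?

The Hessian of f at 0 has rank 1. Corank 2; j^3 = -s^2*(2*s + t) has shape L^2 M (L != M), so D-series; mu = 8 gives D_8.

D8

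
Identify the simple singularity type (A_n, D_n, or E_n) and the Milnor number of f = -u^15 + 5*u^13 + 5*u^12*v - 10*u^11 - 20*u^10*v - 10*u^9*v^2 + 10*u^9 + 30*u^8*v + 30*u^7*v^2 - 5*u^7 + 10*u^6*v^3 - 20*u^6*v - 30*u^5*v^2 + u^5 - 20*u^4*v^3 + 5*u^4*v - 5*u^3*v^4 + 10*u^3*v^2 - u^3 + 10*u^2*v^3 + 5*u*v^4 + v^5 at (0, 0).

Type E8, Milnor number mu = 8.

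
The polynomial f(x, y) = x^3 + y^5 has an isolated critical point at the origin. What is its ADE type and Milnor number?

Type E_8, Milnor number mu = 8.

The Hessian of f at 0 has rank 0. Corank 2; j^3 = x^3 is a perfect cube, so E-series; the 5-jet and mu = 8 give E_8.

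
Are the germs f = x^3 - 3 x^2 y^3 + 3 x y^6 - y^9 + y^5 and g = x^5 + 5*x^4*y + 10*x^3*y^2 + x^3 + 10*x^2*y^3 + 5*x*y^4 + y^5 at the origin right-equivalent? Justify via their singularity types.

The Hessian of f at 0 has rank 0. Corank 2; j^3 = x^3 is a perfect cube, so E-series; the 5-jet and mu = 8 give E_8. The Hessian of g at 0 has rank 0. Corank 2; j^3 = x^3 is a perfect cube, so E-series; the 5-jet and mu = 8 give E_8. Both have type E_8, hence right-equivalent.

Yes.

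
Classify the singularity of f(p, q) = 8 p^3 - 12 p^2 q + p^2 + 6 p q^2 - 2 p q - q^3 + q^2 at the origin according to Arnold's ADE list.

The Hessian of f at 0 has rank 1. Corank 1: A-series; mu = 2 gives A_2.

A_2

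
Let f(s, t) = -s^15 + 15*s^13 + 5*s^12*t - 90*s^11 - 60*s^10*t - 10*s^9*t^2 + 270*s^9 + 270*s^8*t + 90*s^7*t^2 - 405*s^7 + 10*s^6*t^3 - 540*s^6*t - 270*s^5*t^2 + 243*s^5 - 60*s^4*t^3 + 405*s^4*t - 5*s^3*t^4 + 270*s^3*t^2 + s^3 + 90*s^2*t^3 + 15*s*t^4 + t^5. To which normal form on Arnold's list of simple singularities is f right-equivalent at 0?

E8

The Hessian of f at 0 has rank 0. Corank 2; j^3 = s^3 is a perfect cube, so E-series; the 5-jet and mu = 8 give E_8.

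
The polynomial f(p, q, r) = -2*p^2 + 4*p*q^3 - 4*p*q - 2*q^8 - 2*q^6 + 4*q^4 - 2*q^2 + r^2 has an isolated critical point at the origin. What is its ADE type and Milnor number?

Type A_{7}, Milnor number mu = 7.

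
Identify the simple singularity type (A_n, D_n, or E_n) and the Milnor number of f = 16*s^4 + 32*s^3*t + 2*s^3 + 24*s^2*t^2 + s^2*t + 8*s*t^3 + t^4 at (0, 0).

The Hessian of f at 0 has rank 0. Corank 2; j^3 = s^2*(2*s + t) has shape L^2 M (L != M), so D-series; mu = 5 gives D_5.

Type D5, Milnor number mu = 5.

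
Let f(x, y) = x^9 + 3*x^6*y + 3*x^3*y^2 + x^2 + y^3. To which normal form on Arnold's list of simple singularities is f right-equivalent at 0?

A_2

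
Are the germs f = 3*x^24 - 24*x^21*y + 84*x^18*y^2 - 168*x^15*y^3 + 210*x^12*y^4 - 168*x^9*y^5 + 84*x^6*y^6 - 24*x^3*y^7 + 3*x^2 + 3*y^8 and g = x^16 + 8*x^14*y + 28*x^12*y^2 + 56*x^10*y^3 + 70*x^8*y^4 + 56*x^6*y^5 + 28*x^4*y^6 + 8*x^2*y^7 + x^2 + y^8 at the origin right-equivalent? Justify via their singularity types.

Yes.

The Hessian of f at 0 has rank 1. Corank 1: A-series; mu = 7 gives A_7. The Hessian of g at 0 has rank 1. Corank 1: A-series; mu = 7 gives A_7. Both have type A_7, hence right-equivalent.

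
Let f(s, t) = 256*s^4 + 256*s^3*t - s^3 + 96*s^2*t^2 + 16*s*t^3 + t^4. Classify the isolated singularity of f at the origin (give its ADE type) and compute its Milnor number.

Type E_{6}, Milnor number mu = 6.

The Hessian of f at 0 has rank 0. Corank 2; j^3 = -s^3 is a perfect cube, so E-series; the 4-jet and mu = 6 give E_6.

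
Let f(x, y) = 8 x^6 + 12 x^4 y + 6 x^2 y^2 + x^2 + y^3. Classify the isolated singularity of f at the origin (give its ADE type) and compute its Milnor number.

Type A_2, Milnor number mu = 2.

The Hessian of f at 0 has rank 1. Corank 1: A-series; mu = 2 gives A_2.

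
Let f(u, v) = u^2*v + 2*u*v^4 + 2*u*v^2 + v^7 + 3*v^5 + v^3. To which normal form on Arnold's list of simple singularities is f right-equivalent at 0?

D6

The Hessian of f at 0 has rank 0. Corank 2; j^3 = v*(u + v)^2 has shape L^2 M (L != M), so D-series; mu = 6 gives D_6.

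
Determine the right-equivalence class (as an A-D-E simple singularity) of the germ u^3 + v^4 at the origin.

The Hessian of f at 0 has rank 0. Corank 2; j^3 = u^3 is a perfect cube, so E-series; the 4-jet and mu = 6 give E_6.

E6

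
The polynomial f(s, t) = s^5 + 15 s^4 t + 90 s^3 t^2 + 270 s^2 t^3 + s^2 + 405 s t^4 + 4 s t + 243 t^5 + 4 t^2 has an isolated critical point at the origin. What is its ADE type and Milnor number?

Type A4, Milnor number mu = 4.

The Hessian of f at 0 has rank 1. Corank 1: A-series; mu = 4 gives A_4.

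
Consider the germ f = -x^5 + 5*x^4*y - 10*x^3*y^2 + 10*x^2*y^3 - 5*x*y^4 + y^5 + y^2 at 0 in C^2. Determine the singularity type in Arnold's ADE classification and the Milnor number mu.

Type A_4, Milnor number mu = 4.

The Hessian of f at 0 has rank 1. Corank 1: A-series; mu = 4 gives A_4.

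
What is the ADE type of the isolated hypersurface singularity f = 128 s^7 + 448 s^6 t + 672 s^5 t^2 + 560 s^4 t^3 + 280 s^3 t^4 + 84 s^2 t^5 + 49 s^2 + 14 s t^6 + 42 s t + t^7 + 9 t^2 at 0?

The Hessian of f at 0 has rank 1. Corank 1: A-series; mu = 6 gives A_6.

A6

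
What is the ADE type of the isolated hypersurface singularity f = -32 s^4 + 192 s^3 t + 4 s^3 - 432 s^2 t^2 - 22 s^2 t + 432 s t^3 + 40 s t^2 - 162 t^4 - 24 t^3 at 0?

D_5

The Hessian of f at 0 is [[0, 0], [0, 0]] with rank 0, so corank 2. A Groebner basis of the Jacobian ideal J(f) in C{s,t} is {s*t^2 + s*t/4 - t^2/2, s*t/8 + t^3 - t^2/4, s^2 - 7*s*t/2 + 3*t^2}; counting standard monomials gives mu = 5. Corank 2; j^3 = 2*(s - 2*t)^2*(2*s - 3*t) has shape L^2 M (L != M), so D-series; mu = 5 gives D_5.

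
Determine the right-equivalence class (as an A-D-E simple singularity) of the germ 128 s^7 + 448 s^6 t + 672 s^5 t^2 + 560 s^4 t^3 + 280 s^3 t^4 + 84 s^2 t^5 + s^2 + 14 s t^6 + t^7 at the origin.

A6

The Hessian of f at 0 has rank 1. Corank 1: A-series; mu = 6 gives A_6.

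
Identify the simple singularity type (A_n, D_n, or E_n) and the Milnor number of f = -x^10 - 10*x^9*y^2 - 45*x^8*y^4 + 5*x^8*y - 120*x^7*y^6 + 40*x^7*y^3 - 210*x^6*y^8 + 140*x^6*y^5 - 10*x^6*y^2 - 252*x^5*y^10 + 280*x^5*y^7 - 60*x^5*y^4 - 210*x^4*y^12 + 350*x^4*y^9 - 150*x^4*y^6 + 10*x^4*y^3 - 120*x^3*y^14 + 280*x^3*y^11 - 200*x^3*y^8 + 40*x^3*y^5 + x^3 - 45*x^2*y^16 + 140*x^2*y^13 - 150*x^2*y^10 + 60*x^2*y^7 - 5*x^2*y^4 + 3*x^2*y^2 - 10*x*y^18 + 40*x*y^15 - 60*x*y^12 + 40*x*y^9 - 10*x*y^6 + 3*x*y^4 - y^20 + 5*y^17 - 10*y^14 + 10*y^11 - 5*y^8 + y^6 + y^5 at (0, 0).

Type E_{8}, Milnor number mu = 8.

The Hessian of f at 0 has rank 0. Corank 2; j^3 = x^3 is a perfect cube, so E-series; the 5-jet and mu = 8 give E_8.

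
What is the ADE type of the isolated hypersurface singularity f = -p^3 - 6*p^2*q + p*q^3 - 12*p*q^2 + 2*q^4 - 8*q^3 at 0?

E_{7}

The Hessian of f at 0 has rank 0. Corank 2; j^3 = -(p + 2*q)^3 is a perfect cube, so E-series; the 4-jet and mu = 7 give E_7.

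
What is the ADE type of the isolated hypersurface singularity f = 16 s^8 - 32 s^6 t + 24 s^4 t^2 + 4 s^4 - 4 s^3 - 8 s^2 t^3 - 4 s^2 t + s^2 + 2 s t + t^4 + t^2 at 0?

A_3

The Hessian of f at 0 has rank 1. Corank 1: A-series; mu = 3 gives A_3.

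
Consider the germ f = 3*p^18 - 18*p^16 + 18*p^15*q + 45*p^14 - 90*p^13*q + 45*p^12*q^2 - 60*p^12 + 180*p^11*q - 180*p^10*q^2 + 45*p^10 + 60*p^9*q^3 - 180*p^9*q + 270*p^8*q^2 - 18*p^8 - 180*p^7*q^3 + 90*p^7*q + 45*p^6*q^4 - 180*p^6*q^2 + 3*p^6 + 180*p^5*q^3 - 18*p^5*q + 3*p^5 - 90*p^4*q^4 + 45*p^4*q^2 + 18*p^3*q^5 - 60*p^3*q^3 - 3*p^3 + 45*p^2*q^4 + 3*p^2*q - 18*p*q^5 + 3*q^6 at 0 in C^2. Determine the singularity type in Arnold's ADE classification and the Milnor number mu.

Type D_7, Milnor number mu = 7.

The Hessian of f at 0 has rank 0. Corank 2; j^3 = -3*p^2*(p - q) has shape L^2 M (L != M), so D-series; mu = 7 gives D_7.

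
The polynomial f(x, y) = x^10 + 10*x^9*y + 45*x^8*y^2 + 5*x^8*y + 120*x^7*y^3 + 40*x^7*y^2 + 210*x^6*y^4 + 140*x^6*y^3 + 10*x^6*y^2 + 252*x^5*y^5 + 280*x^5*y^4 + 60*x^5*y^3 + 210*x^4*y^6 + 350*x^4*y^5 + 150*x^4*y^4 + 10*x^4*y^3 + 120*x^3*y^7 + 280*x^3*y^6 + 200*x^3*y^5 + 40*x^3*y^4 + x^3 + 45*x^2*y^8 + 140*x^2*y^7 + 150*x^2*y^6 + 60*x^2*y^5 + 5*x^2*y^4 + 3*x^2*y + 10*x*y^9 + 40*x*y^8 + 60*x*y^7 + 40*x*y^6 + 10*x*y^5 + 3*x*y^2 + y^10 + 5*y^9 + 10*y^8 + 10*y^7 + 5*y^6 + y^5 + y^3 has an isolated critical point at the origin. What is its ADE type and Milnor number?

The Hessian of f at 0 has rank 0. Corank 2; j^3 = (x + y)^3 is a perfect cube, so E-series; the 5-jet and mu = 8 give E_8.

Type E_8, Milnor number mu = 8.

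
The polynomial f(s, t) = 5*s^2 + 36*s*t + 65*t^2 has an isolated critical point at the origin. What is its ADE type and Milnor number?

The Hessian of f at 0 is [[10, 36], [36, 130]] with rank 2, so corank 0. A Groebner basis of the Jacobian ideal J(f) in C{s,t} is {s, t}; counting standard monomials gives mu = 1. Corank 0: nondegenerate Morse point, so A_1.

Type A1, Milnor number mu = 1.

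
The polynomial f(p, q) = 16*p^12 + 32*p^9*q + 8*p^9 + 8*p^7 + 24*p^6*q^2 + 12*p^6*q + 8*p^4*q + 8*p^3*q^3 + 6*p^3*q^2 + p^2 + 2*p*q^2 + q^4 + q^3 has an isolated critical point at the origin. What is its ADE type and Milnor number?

The Hessian of f at 0 has rank 1. Corank 1: A-series; mu = 2 gives A_2.

Type A2, Milnor number mu = 2.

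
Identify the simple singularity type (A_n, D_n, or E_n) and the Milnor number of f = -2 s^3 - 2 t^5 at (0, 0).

The Hessian of f at 0 has rank 0. Corank 2; j^3 = -2*s^3 is a perfect cube, so E-series; the 5-jet and mu = 8 give E_8.

Type E8, Milnor number mu = 8.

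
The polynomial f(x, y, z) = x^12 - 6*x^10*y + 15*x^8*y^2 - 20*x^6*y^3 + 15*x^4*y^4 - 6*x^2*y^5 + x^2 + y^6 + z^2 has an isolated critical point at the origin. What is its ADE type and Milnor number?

The Hessian of f at 0 has rank 2. Corank 1: A-series; mu = 5 gives A_5.

Type A_5, Milnor number mu = 5.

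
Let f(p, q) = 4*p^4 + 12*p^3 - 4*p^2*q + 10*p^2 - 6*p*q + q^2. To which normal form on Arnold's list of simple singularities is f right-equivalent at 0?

A1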